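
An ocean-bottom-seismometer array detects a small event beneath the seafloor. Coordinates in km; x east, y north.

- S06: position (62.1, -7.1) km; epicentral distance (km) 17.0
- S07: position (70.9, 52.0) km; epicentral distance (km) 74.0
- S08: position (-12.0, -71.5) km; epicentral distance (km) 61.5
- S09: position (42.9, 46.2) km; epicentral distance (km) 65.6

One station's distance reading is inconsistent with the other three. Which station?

S08

Solve using three stations at a time. Using S06, S07, S09 (subtract circle equations pairwise → linear system) gives (x, y) ≈ (50.1, -19.0).
Distances from that point to each station vs reported:
  S06: calculated 16.9 vs reported 17.0 → residual 0.1 km
  S07: calculated 74.0 vs reported 74.0 → residual 0.0 km
  S08: calculated 81.3 vs reported 61.5 → residual 19.8 km
  S09: calculated 65.6 vs reported 65.6 → residual 0.0 km
S06, S07, S09 are mutually consistent (residuals ≈ 0); S08 is off by 19.8 km.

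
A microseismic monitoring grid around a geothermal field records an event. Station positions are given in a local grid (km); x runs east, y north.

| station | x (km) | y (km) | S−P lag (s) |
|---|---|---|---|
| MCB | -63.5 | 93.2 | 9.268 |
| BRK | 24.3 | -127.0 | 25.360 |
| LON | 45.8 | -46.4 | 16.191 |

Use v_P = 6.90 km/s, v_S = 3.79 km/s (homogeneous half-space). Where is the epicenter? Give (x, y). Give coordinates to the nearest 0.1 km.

x ≈ 14.1 km, y ≈ 86.0 km

Distance from S−P lag: d = Δt · v_P v_S / (v_P − v_S) = Δt · (6.90·3.79)/(6.90−3.79) ≈ 8.4087·Δt.
So d_MCB = 77.93, d_BRK = 213.24, d_LON = 136.14 km.
Circle about each station: (x + 63.5)² + (y − 93.2)² = 77.93²; (x − 24.3)² + (y + 127.0)² = 213.24²; (x − 45.8)² + (y + 46.4)² = 136.14².
Subtracting pairs of circle equations eliminates x²+y² and gives linear equations (the radical axes):
175.6 x − 440.4 y = -35397.21
218.6 x − 279.2 y = -20928.90
Solving the 2×2 system: x ≈ 14.1, y ≈ 86.0 km.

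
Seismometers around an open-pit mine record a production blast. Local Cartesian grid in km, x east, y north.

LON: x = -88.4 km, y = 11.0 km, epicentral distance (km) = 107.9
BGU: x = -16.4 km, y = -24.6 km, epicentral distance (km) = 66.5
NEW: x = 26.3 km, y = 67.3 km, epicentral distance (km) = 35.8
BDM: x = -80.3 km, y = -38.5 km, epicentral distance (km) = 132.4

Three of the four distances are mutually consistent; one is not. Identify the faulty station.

Solve using three stations at a time. Using LON, BGU, NEW (subtract circle equations pairwise → linear system) gives (x, y) ≈ (17.3, 32.7).
Distances from that point to each station vs reported:
  LON: calculated 107.9 vs reported 107.9 → residual 0.0 km
  BGU: calculated 66.5 vs reported 66.5 → residual 0.0 km
  NEW: calculated 35.7 vs reported 35.8 → residual 0.1 km
  BDM: calculated 120.8 vs reported 132.4 → residual 11.6 km
LON, BGU, NEW are mutually consistent (residuals ≈ 0); BDM is off by 11.6 km.

BDM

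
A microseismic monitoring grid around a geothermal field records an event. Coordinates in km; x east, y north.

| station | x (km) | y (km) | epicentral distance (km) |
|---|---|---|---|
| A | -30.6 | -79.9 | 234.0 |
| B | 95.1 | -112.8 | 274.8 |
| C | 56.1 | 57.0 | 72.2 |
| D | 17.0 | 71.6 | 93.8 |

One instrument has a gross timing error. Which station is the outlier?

Solve using three stations at a time. Using A, C, D (subtract circle equations pairwise → linear system) gives (x, y) ≈ (100.8, 113.7).
Distances from that point to each station vs reported:
  A: calculated 234.0 vs reported 234.0 → residual 0.0 km
  B: calculated 226.6 vs reported 274.8 → residual 48.2 km
  C: calculated 72.2 vs reported 72.2 → residual 0.0 km
  D: calculated 93.8 vs reported 93.8 → residual 0.0 km
A, C, D are mutually consistent (residuals ≈ 0); B is off by 48.2 km.

B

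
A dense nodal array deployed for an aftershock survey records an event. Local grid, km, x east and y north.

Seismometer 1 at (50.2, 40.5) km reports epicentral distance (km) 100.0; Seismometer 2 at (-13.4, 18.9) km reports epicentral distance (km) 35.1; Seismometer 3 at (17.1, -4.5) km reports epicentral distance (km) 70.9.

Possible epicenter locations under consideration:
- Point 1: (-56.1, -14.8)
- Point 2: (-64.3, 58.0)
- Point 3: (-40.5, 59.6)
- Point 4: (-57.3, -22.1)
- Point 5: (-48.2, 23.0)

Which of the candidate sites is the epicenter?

Point 5

For each candidate, compare |candidate − station| to the reported distance:
Point 1: residuals Seismometer 1 19.8, Seismometer 2 19.3, Seismometer 3 3.0 → max 19.8 km
Point 2: residuals Seismometer 1 15.8, Seismometer 2 29.1, Seismometer 3 31.7 → max 31.7 km
Point 3: residuals Seismometer 1 7.3, Seismometer 2 13.8, Seismometer 3 15.3 → max 15.3 km
Point 4: residuals Seismometer 1 24.4, Seismometer 2 25.0, Seismometer 3 5.6 → max 25.0 km
Point 5: residuals Seismometer 1 0.1, Seismometer 2 0.1, Seismometer 3 0.0 → max 0.1 km
Only Point 5 has all residuals ≈ 0.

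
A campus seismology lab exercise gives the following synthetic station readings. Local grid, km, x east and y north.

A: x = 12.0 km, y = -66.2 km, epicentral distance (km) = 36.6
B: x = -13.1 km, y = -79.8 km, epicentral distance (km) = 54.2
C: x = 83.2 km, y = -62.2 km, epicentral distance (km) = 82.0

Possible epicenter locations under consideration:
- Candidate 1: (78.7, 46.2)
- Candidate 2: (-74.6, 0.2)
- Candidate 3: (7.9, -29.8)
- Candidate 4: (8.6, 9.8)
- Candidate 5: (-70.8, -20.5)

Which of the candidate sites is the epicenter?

Candidate 3

For each candidate, compare |candidate − station| to the reported distance:
Candidate 1: residuals A 94.1, B 101.7, C 26.5 → max 101.7 km
Candidate 2: residuals A 72.5, B 46.7, C 87.7 → max 87.7 km
Candidate 3: residuals A 0.0, B 0.0, C 0.0 → max 0.0 km
Candidate 4: residuals A 39.5, B 38.0, C 21.7 → max 39.5 km
Candidate 5: residuals A 58.0, B 28.5, C 77.5 → max 77.5 km
Only Candidate 3 has all residuals ≈ 0.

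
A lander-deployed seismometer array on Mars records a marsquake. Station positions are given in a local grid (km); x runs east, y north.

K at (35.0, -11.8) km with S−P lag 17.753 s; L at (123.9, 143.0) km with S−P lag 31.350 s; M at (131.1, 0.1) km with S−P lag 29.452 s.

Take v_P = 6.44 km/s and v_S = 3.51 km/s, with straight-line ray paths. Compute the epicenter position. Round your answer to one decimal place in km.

Distance from S−P lag: d = Δt · v_P v_S / (v_P − v_S) = Δt · (6.44·3.51)/(6.44−3.51) ≈ 7.7148·Δt.
So d_K = 136.96, d_L = 241.86, d_M = 227.22 km.
Circle about each station: (x − 35.0)² + (y + 11.8)² = 136.96²; (x − 123.9)² + (y − 143.0)² = 241.86²; (x − 131.1)² + (y − 0.1)² = 227.22².
Subtracting the K equation from the L and M equations removes the quadratic terms:
177.8 x + 309.6 y = -5302.25
192.2 x + 23.8 y = -17047.91
Solving the 2×2 system: x ≈ -93.2, y ≈ 36.4 km.
Check against K (with the unrounded x, y): √((x − 35.0)²+(y + 11.8)²) = 136.97 ≈ 136.96 km. ✓

x ≈ -93.2 km, y ≈ 36.4 km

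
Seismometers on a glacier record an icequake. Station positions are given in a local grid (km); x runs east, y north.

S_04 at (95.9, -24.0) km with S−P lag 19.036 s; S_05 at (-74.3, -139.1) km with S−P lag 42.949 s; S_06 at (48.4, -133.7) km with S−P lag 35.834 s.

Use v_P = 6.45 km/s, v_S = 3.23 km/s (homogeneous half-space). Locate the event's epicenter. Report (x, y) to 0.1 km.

72.4 km east, 96.9 km north

Distance from S−P lag: d = Δt · v_P v_S / (v_P − v_S) = Δt · (6.45·3.23)/(6.45−3.23) ≈ 6.4700·Δt.
So d_S_04 = 123.16, d_S_05 = 277.88, d_S_06 = 231.85 km.
Circle about each station: (x − 95.9)² + (y + 24.0)² = 123.16²; (x + 74.3)² + (y + 139.1)² = 277.88²; (x − 48.4)² + (y + 133.7)² = 231.85².
Subtracting the S_04 equation from the S_05 and S_06 equations removes the quadratic terms:
-340.4 x − 230.2 y = -46952.42
-95.0 x − 219.4 y = -28140.60
Solving the 2×2 system: x ≈ 72.4, y ≈ 96.9 km.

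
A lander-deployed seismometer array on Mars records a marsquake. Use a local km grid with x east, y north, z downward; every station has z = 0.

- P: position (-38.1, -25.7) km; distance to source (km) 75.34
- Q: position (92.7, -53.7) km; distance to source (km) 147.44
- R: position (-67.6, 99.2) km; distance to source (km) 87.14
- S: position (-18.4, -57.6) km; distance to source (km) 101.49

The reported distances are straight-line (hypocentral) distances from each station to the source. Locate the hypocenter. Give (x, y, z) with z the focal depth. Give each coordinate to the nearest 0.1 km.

Each station gives a sphere (x−x_i)² + (y−y_i)² + z² = d_i² (stations at z=0).
Subtracting the P sphere from Q and R: z² cancels, leaving linear equations in x and y:
261.6 x − 56.0 y = -6697.56
-59.0 x + 249.8 y = 10381.04
Solving: x ≈ -17.596, y ≈ 37.401 km (keep extra digits for the depth step; rounded: -17.6, 37.4).
Then from the P sphere: z² = 75.34² − (x + 38.1)² − (y + 25.7)² with x = -17.596, y = 37.401, so z ≈ 35.693 ≈ 35.7 km.

(-17.6, 37.4, 35.7)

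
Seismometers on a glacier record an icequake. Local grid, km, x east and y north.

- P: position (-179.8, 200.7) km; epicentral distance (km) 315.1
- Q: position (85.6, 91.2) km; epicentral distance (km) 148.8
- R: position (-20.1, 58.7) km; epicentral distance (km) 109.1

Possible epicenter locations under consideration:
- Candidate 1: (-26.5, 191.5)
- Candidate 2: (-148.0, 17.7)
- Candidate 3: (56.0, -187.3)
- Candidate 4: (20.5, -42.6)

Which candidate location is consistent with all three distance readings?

For each candidate, compare |candidate − station| to the reported distance:
Candidate 1: residuals P 161.5, Q 1.6, R 23.9 → max 161.5 km
Candidate 2: residuals P 129.4, Q 96.1, R 25.2 → max 129.4 km
Candidate 3: residuals P 138.9, Q 131.3, R 148.4 → max 148.4 km
Candidate 4: residuals P 0.0, Q 0.0, R 0.0 → max 0.0 km
Only Candidate 4 has all residuals ≈ 0.

Candidate 4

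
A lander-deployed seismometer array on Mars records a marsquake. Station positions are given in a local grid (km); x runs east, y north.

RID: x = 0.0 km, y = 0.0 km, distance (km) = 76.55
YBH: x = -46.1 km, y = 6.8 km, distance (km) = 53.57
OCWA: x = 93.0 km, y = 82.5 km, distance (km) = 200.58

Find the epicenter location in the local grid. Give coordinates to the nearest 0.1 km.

Circle about each station: x² + y² = 76.55²; (x + 46.1)² + (y − 6.8)² = 53.57²; (x − 93.0)² + (y − 82.5)² = 200.58².
Subtracting the RID equation from the YBH and OCWA equations removes the quadratic terms:
-92.2 x + 13.6 y = 5161.61
186.0 x + 165.0 y = -18917.18
Solving the 2×2 system: x ≈ -62.5, y ≈ -44.2 km.
Check against RID (with the unrounded x, y): √(x²+y²) = 76.55 ≈ 76.55 km. ✓

x ≈ -62.5 km, y ≈ -44.2 km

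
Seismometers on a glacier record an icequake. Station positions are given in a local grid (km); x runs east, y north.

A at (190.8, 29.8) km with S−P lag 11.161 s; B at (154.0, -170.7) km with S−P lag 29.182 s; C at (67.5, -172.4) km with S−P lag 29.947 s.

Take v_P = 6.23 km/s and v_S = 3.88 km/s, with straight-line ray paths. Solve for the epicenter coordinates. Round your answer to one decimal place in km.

132.5 km east, 128.7 km north

Distance from S−P lag: d = Δt · v_P v_S / (v_P − v_S) = Δt · (6.23·3.88)/(6.23−3.88) ≈ 10.2861·Δt.
So d_A = 114.80, d_B = 300.17, d_C = 308.04 km.
Circle about each station: (x − 190.8)² + (y − 29.8)² = 114.80²; (x − 154.0)² + (y + 170.7)² = 300.17²; (x − 67.5)² + (y + 172.4)² = 308.04².
Subtracting pairs of circle equations eliminates x²+y² and gives linear equations (the radical axes):
-73.6 x − 401.0 y = -61361.18
-246.6 x − 404.4 y = -84724.27
Solving the 2×2 system: x ≈ 132.5, y ≈ 128.7 km.
Check against A (with the unrounded x, y): √((x − 190.8)²+(y − 29.8)²) = 114.79 ≈ 114.80 km. ✓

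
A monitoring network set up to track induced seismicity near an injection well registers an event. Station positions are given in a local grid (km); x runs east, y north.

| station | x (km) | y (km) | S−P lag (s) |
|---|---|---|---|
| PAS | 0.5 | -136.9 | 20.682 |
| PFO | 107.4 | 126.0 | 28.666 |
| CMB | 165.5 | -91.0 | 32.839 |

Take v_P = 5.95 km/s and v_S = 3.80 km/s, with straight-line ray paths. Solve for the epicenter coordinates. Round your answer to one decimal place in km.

Distance from S−P lag: d = Δt · v_P v_S / (v_P − v_S) = Δt · (5.95·3.80)/(5.95−3.80) ≈ 10.5163·Δt.
So d_PAS = 217.50, d_PFO = 301.46, d_CMB = 345.34 km.
Circle about each station: (x − 0.5)² + (y + 136.9)² = 217.50²; (x − 107.4)² + (y − 126.0)² = 301.46²; (x − 165.5)² + (y + 91.0)² = 345.34².
Subtracting the PAS equation from the PFO and CMB equations removes the quadratic terms:
213.8 x + 525.8 y = -34902.98
330.0 x + 91.8 y = -55024.08
Solving the 2×2 system: x ≈ -167.2, y ≈ 1.6 km.

x ≈ -167.2 km, y ≈ 1.6 km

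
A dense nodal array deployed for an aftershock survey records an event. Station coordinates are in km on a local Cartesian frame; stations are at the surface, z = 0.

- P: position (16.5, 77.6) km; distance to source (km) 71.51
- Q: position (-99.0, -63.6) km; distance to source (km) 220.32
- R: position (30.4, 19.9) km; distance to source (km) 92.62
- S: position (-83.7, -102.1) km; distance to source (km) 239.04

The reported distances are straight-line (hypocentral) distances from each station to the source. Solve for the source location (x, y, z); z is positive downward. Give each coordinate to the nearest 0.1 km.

(50.9, 85.4, 62.2)

Each station gives a sphere (x−x_i)² + (y−y_i)² + z² = d_i² (stations at z=0).
Subtracting the P sphere from Q and R: z² cancels, leaving linear equations in x and y:
-231.0 x − 282.4 y = -35875.27
27.8 x − 115.4 y = -8438.62
Solving: x ≈ 50.914, y ≈ 85.390 km (keep extra digits for the depth step; rounded: 50.9, 85.4).
Then from the P sphere: z² = 71.51² − (x − 16.5)² − (y − 77.6)² with x = 50.914, y = 85.390, so z ≈ 62.199 ≈ 62.2 km.
Check against S (with the unrounded solution): distance 239.04 ≈ 239.04 km. ✓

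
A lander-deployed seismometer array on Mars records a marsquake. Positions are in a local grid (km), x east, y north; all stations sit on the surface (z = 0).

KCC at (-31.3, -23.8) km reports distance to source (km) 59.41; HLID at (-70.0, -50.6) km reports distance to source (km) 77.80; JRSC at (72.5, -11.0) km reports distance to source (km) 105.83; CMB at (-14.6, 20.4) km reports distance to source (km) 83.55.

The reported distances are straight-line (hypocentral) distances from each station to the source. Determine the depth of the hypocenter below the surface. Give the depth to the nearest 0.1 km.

Each station gives a sphere (x−x_i)² + (y−y_i)² + z² = d_i² (stations at z=0).
Subtracting the KCC sphere from HLID and JRSC: z² cancels, leaving linear equations in x and y:
-77.4 x − 53.6 y = 3390.94
207.6 x + 25.6 y = -3839.32
Solving: x ≈ -13.009, y ≈ -44.478 km (keep extra digits for the depth step; rounded: -13.0, -44.5).
Then from the KCC sphere: z² = 59.41² − (x + 31.3)² − (y + 23.8)² with x = -13.009, y = -44.478, so z ≈ 52.606 ≈ 52.6 km.

52.6 km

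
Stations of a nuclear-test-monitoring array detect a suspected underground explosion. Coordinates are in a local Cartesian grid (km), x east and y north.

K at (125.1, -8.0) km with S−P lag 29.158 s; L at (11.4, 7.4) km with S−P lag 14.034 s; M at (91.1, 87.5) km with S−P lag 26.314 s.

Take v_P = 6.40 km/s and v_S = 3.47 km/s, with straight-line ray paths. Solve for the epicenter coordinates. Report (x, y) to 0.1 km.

Distance from S−P lag: d = Δt · v_P v_S / (v_P − v_S) = Δt · (6.40·3.47)/(6.40−3.47) ≈ 7.5795·Δt.
So d_K = 221.00, d_L = 106.37, d_M = 199.45 km.
Circle about each station: (x − 125.1)² + (y + 8.0)² = 221.00²; (x − 11.4)² + (y − 7.4)² = 106.37²; (x − 91.1)² + (y − 87.5)² = 199.45².
Subtracting the K equation from the L and M equations removes the quadratic terms:
-227.4 x + 30.8 y = 21997.13
-68.0 x + 191.0 y = 9302.15
Solving the 2×2 system: x ≈ -94.7, y ≈ 15.0 km.

-94.7 km east, 15.0 km north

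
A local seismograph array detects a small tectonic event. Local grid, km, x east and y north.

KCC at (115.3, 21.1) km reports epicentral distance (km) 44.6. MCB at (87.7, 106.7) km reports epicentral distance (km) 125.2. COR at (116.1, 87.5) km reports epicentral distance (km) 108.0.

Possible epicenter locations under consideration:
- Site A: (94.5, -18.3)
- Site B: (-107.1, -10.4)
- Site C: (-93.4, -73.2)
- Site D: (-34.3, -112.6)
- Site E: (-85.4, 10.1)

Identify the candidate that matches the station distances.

For each candidate, compare |candidate − station| to the reported distance:
Site A: residuals KCC 0.0, MCB 0.0, COR 0.0 → max 0.0 km
Site B: residuals KCC 180.0, MCB 102.1, COR 135.7 → max 180.0 km
Site C: residuals KCC 184.4, MCB 130.1, COR 156.0 → max 184.4 km
Site D: residuals KCC 156.0, MCB 125.8, COR 142.3 → max 156.0 km
Site E: residuals KCC 156.4, MCB 73.0, COR 107.9 → max 156.4 km
Only Site A has all residuals ≈ 0.

Site A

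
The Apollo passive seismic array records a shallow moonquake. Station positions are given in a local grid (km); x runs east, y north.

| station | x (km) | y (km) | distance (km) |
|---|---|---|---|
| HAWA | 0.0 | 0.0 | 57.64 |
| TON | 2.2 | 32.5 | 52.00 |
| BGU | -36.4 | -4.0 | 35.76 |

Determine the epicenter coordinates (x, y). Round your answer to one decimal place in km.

Circle about each station: x² + y² = 57.64²; (x − 2.2)² + (y − 32.5)² = 52.00²; (x + 36.4)² + (y + 4.0)² = 35.76².
Subtracting pairs of circle equations eliminates x²+y² and gives linear equations (the radical axes):
4.4 x + 65.0 y = 1679.46
-72.8 x − 8.0 y = 3384.55
Solving the 2×2 system: x ≈ -49.7, y ≈ 29.2 km.
Check against HAWA (with the unrounded x, y): √(x²+y²) = 57.64 ≈ 57.64 km. ✓

x ≈ -49.7 km, y ≈ 29.2 km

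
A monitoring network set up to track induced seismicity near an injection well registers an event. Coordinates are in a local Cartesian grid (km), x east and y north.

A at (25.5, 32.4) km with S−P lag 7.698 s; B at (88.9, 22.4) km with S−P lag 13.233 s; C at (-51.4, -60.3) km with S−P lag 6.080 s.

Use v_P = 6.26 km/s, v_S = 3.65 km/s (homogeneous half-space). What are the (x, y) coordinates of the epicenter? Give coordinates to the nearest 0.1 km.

Distance from S−P lag: d = Δt · v_P v_S / (v_P − v_S) = Δt · (6.26·3.65)/(6.26−3.65) ≈ 8.7544·Δt.
So d_A = 67.39, d_B = 115.85, d_C = 53.23 km.
Circle about each station: (x − 25.5)² + (y − 32.4)² = 67.39²; (x − 88.9)² + (y − 22.4)² = 115.85²; (x + 51.4)² + (y + 60.3)² = 53.23².
Subtracting pairs of circle equations eliminates x²+y² and gives linear equations (the radical axes):
126.8 x − 20.0 y = -2174.85
-153.8 x − 185.4 y = 6286.02
Solving the 2×2 system: x ≈ -19.9, y ≈ -17.4 km.
Check against A (with the unrounded x, y): √((x − 25.5)²+(y − 32.4)²) = 67.39 ≈ 67.39 km. ✓

x ≈ -19.9 km, y ≈ -17.4 km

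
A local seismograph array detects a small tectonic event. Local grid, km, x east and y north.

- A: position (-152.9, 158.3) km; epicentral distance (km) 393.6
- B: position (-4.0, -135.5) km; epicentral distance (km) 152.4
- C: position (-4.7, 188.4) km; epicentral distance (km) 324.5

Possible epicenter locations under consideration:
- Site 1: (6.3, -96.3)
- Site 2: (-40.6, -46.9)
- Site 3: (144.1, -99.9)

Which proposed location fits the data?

For each candidate, compare |candidate − station| to the reported distance:
Site 1: residuals A 93.3, B 111.9, C 39.6 → max 111.9 km
Site 2: residuals A 159.7, B 56.5, C 86.5 → max 159.7 km
Site 3: residuals A 0.1, B 0.1, C 0.1 → max 0.1 km
Only Site 3 has all residuals ≈ 0.

Site 3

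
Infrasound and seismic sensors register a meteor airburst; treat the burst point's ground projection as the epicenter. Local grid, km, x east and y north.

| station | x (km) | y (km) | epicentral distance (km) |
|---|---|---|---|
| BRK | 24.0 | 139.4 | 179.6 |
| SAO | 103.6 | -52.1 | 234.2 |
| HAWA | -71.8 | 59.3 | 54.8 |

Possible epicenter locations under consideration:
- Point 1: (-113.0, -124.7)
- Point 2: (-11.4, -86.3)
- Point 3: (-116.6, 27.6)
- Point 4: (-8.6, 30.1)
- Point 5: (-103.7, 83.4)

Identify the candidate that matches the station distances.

Point 3

For each candidate, compare |candidate − station| to the reported distance:
Point 1: residuals BRK 117.9, SAO 5.8, HAWA 133.8 → max 133.8 km
Point 2: residuals BRK 48.9, SAO 114.2, HAWA 102.8 → max 114.2 km
Point 3: residuals BRK 0.0, SAO 0.0, HAWA 0.1 → max 0.1 km
Point 4: residuals BRK 65.5, SAO 95.1, HAWA 14.8 → max 95.1 km
Point 5: residuals BRK 40.2, SAO 13.5, HAWA 14.8 → max 40.2 km
Only Point 3 has all residuals ≈ 0.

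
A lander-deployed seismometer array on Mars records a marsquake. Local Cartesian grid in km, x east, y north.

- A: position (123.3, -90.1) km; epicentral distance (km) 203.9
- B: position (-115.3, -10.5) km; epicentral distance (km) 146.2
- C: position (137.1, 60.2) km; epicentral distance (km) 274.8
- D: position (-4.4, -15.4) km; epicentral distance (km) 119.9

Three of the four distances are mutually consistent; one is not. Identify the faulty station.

Solve using three stations at a time. Using A, C, D (subtract circle equations pairwise → linear system) gives (x, y) ≈ (-79.7, -108.6).
Distances from that point to each station vs reported:
  A: calculated 203.8 vs reported 203.9 → residual 0.1 km
  B: calculated 104.3 vs reported 146.2 → residual 41.9 km
  C: calculated 274.8 vs reported 274.8 → residual 0.0 km
  D: calculated 119.8 vs reported 119.9 → residual 0.1 km
A, C, D are mutually consistent (residuals ≈ 0); B is off by 41.9 km.

B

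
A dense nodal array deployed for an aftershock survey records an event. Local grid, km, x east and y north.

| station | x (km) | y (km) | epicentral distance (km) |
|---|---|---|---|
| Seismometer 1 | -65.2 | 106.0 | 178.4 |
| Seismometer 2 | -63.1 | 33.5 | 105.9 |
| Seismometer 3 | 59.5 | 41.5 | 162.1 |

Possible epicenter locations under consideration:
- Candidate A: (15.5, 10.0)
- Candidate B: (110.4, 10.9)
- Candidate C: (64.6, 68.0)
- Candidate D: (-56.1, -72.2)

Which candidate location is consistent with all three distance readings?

For each candidate, compare |candidate − station| to the reported distance:
Candidate A: residuals Seismometer 1 53.0, Seismometer 2 23.9, Seismometer 3 108.0 → max 108.0 km
Candidate B: residuals Seismometer 1 21.3, Seismometer 2 69.1, Seismometer 3 102.7 → max 102.7 km
Candidate C: residuals Seismometer 1 43.2, Seismometer 2 26.4, Seismometer 3 135.1 → max 135.1 km
Candidate D: residuals Seismometer 1 0.0, Seismometer 2 0.0, Seismometer 3 0.0 → max 0.0 km
Only Candidate D has all residuals ≈ 0.

Candidate D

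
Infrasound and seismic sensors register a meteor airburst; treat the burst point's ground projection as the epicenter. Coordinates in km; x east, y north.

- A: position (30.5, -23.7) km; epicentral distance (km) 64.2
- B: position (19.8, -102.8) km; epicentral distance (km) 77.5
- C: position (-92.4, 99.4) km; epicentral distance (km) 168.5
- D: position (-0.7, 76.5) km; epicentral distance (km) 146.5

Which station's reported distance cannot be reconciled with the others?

A

Solve using three stations at a time. Using B, C, D (subtract circle equations pairwise → linear system) gives (x, y) ≈ (-46.4, -62.6).
Distances from that point to each station vs reported:
  A: calculated 86.2 vs reported 64.2 → residual 22.0 km
  B: calculated 77.4 vs reported 77.5 → residual 0.1 km
  C: calculated 168.5 vs reported 168.5 → residual 0.0 km
  D: calculated 146.4 vs reported 146.5 → residual 0.1 km
B, C, D are mutually consistent (residuals ≈ 0); A is off by 22.0 km.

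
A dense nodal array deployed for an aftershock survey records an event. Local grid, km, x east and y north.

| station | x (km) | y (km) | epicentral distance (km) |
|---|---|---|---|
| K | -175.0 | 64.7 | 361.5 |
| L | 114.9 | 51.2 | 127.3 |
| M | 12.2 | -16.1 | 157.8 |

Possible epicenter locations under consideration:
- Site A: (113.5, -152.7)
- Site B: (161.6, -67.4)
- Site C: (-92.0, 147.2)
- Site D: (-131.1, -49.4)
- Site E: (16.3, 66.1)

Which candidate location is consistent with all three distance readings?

For each candidate, compare |candidate − station| to the reported distance:
Site A: residuals K 0.3, L 76.6, M 12.3 → max 76.6 km
Site B: residuals K 0.1, L 0.2, M 0.2 → max 0.2 km
Site C: residuals K 244.5, L 100.8, M 35.9 → max 244.5 km
Site D: residuals K 239.2, L 138.5, M 10.7 → max 239.2 km
Site E: residuals K 170.2, L 27.6, M 75.5 → max 170.2 km
Only Site B has all residuals ≈ 0.

Site B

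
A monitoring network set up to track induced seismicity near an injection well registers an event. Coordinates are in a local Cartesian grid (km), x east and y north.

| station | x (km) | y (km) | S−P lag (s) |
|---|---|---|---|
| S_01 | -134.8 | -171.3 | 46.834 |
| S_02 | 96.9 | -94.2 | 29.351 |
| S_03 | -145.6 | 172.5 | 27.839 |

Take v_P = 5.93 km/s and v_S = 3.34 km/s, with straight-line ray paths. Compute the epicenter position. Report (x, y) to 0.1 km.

Distance from S−P lag: d = Δt · v_P v_S / (v_P − v_S) = Δt · (5.93·3.34)/(5.93−3.34) ≈ 7.6472·Δt.
So d_S_01 = 358.15, d_S_02 = 224.45, d_S_03 = 212.89 km.
Circle about each station: (x + 134.8)² + (y + 171.3)² = 358.15²; (x − 96.9)² + (y + 94.2)² = 224.45²; (x + 145.6)² + (y − 172.5)² = 212.89².
Subtracting the S_01 equation from the S_02 and S_03 equations removes the quadratic terms:
463.4 x + 154.2 y = 48642.14
-21.6 x + 687.6 y = 86390.15
Solving the 2×2 system: x ≈ 62.5, y ≈ 127.6 km.
Check against S_01 (with the unrounded x, y): √((x + 134.8)²+(y + 171.3)²) = 358.15 ≈ 358.15 km. ✓

62.5 km east, 127.6 km north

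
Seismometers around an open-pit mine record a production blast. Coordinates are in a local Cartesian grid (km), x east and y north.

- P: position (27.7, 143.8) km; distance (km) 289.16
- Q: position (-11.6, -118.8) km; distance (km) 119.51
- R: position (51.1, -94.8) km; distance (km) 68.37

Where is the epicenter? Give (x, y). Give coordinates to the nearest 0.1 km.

Circle about each station: (x − 27.7)² + (y − 143.8)² = 289.16²; (x + 11.6)² + (y + 118.8)² = 119.51²; (x − 51.1)² + (y + 94.8)² = 68.37².
Subtracting pairs of circle equations eliminates x²+y² and gives linear equations (the radical axes):
-78.6 x − 525.2 y = 62133.14
46.8 x − 477.2 y = 69091.57
Solving the 2×2 system: x ≈ 106.9, y ≈ -134.3 km.

x ≈ 106.9 km, y ≈ -134.3 km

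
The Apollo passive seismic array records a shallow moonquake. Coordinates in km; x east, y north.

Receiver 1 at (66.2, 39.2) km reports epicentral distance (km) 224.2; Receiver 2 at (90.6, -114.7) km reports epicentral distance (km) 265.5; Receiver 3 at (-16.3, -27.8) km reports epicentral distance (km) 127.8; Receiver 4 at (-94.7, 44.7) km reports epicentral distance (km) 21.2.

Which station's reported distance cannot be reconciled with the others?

Receiver 1

Solve using three stations at a time. Using Receiver 2, Receiver 3, Receiver 4 (subtract circle equations pairwise → linear system) gives (x, y) ≈ (-111.9, 57.0).
Distances from that point to each station vs reported:
  Receiver 1: calculated 179.0 vs reported 224.2 → residual 45.2 km
  Receiver 2: calculated 265.5 vs reported 265.5 → residual 0.0 km
  Receiver 3: calculated 127.8 vs reported 127.8 → residual 0.0 km
  Receiver 4: calculated 21.1 vs reported 21.2 → residual 0.1 km
Receiver 2, Receiver 3, Receiver 4 are mutually consistent (residuals ≈ 0); Receiver 1 is off by 45.2 km.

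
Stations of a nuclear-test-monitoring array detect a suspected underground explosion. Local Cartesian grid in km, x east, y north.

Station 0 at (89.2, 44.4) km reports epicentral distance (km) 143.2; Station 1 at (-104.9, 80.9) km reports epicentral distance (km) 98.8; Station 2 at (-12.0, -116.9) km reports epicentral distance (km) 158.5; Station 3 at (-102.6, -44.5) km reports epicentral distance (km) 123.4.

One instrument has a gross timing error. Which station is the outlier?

Station 0

Solve using three stations at a time. Using Station 1, Station 2, Station 3 (subtract circle equations pairwise → linear system) gives (x, y) ≈ (-14.1, 41.6).
Distances from that point to each station vs reported:
  Station 0: calculated 103.4 vs reported 143.2 → residual 39.8 km
  Station 1: calculated 98.9 vs reported 98.8 → residual 0.1 km
  Station 2: calculated 158.6 vs reported 158.5 → residual 0.1 km
  Station 3: calculated 123.5 vs reported 123.4 → residual 0.1 km
Station 1, Station 2, Station 3 are mutually consistent (residuals ≈ 0); Station 0 is off by 39.8 km.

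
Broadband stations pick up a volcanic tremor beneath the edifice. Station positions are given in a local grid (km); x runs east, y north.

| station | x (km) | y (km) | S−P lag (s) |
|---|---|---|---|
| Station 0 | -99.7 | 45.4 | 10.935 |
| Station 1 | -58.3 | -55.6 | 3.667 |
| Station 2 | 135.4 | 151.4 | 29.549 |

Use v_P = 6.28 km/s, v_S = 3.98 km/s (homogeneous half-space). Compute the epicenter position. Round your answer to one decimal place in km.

(-94.0, -73.3)

Distance from S−P lag: d = Δt · v_P v_S / (v_P − v_S) = Δt · (6.28·3.98)/(6.28−3.98) ≈ 10.8671·Δt.
So d_Station 0 = 118.83, d_Station 1 = 39.85, d_Station 2 = 321.11 km.
Circle about each station: (x + 99.7)² + (y − 45.4)² = 118.83²; (x + 58.3)² + (y + 55.6)² = 39.85²; (x − 135.4)² + (y − 151.4)² = 321.11².
Subtracting the Station 0 equation from the Station 1 and Station 2 equations removes the quadratic terms:
82.8 x − 202.0 y = 7021.55
470.2 x + 212.0 y = -59737.19
Solving the 2×2 system: x ≈ -94.0, y ≈ -73.3 km.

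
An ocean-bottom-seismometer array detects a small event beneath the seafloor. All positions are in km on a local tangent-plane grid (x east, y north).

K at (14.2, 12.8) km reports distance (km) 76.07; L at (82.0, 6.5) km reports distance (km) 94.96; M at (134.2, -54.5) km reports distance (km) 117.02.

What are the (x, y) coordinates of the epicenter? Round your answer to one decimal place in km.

(17.5, -63.2)

Circle about each station: (x − 14.2)² + (y − 12.8)² = 76.07²; (x − 82.0)² + (y − 6.5)² = 94.96²; (x − 134.2)² + (y + 54.5)² = 117.02².
Subtracting the K equation from the L and M equations removes the quadratic terms:
135.6 x − 12.6 y = 3170.01
240.0 x − 134.6 y = 12707.37
Solving the 2×2 system: x ≈ 17.5, y ≈ -63.2 km.
Check against K (with the unrounded x, y): √((x − 14.2)²+(y − 12.8)²) = 76.07 ≈ 76.07 km. ✓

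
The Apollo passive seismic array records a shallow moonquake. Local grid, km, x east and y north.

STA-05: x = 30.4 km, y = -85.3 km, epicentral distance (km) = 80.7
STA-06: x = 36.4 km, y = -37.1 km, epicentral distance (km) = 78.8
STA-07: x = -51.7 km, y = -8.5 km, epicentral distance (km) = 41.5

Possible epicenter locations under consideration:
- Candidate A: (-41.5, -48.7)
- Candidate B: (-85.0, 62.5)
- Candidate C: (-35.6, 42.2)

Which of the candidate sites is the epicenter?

Candidate A

For each candidate, compare |candidate − station| to the reported distance:
Candidate A: residuals STA-05 0.0, STA-06 0.0, STA-07 0.0 → max 0.0 km
Candidate B: residuals STA-05 106.8, STA-06 78.2, STA-07 36.9 → max 106.8 km
Candidate C: residuals STA-05 62.9, STA-06 28.3, STA-07 11.7 → max 62.9 km
Only Candidate A has all residuals ≈ 0.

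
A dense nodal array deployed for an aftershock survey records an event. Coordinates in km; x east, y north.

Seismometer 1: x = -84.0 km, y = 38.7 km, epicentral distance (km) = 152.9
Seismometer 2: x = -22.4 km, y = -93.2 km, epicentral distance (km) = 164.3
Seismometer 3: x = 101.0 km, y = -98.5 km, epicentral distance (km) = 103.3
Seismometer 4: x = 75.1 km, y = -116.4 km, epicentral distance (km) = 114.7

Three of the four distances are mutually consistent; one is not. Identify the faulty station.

Solve using three stations at a time. Using Seismometer 1, Seismometer 3, Seismometer 4 (subtract circle equations pairwise → linear system) gives (x, y) ≈ (63.3, -2.3).
Distances from that point to each station vs reported:
  Seismometer 1: calculated 152.9 vs reported 152.9 → residual 0.0 km
  Seismometer 2: calculated 125.0 vs reported 164.3 → residual 39.3 km
  Seismometer 3: calculated 103.3 vs reported 103.3 → residual 0.0 km
  Seismometer 4: calculated 114.7 vs reported 114.7 → residual 0.0 km
Seismometer 1, Seismometer 3, Seismometer 4 are mutually consistent (residuals ≈ 0); Seismometer 2 is off by 39.3 km.

Seismometer 2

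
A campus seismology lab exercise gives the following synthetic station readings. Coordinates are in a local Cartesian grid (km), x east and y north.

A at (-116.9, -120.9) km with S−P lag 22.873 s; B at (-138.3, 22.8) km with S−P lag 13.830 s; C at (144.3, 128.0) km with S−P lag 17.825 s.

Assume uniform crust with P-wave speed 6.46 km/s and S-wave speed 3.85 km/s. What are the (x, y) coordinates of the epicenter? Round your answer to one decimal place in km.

-16.2 km east, 72.4 km north

Distance from S−P lag: d = Δt · v_P v_S / (v_P − v_S) = Δt · (6.46·3.85)/(6.46−3.85) ≈ 9.5291·Δt.
So d_A = 217.96, d_B = 131.79, d_C = 169.86 km.
Circle about each station: (x + 116.9)² + (y + 120.9)² = 217.96²; (x + 138.3)² + (y − 22.8)² = 131.79²; (x − 144.3)² + (y − 128.0)² = 169.86².
Subtracting pairs of circle equations eliminates x²+y² and gives linear equations (the radical axes):
-42.8 x + 287.4 y = 21502.27
522.4 x + 497.8 y = 27578.21
Solving the 2×2 system: x ≈ -16.2, y ≈ 72.4 km.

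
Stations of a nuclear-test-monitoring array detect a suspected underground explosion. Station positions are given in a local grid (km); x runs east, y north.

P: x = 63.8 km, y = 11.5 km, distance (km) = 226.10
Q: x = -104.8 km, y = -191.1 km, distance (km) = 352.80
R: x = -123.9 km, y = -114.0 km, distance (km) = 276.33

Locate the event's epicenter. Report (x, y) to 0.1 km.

(-105.2, 161.7)

Circle about each station: (x − 63.8)² + (y − 11.5)² = 226.10²; (x + 104.8)² + (y + 191.1)² = 352.80²; (x + 123.9)² + (y + 114.0)² = 276.33².
Subtracting pairs of circle equations eliminates x²+y² and gives linear equations (the radical axes):
-337.2 x − 405.2 y = -30047.07
-375.4 x − 251.0 y = -1092.54
Solving the 2×2 system: x ≈ -105.2, y ≈ 161.7 km.
Check against P (with the unrounded x, y): √((x − 63.8)²+(y − 11.5)²) = 226.11 ≈ 226.10 km. ✓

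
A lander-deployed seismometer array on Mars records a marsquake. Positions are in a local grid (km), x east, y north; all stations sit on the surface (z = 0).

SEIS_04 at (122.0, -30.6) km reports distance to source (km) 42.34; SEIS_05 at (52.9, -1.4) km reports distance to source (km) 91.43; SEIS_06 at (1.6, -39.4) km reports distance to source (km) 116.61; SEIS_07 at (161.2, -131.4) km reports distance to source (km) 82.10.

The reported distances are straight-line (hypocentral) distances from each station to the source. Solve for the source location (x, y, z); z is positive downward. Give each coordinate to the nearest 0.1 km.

(113.2, -67.5, 18.8)

Each station gives a sphere (x−x_i)² + (y−y_i)² + z² = d_i² (stations at z=0).
Subtracting the SEIS_04 sphere from SEIS_05 and SEIS_06: z² cancels, leaving linear equations in x and y:
-138.2 x + 58.4 y = -19586.76
-240.8 x − 17.6 y = -26070.66
Solving: x ≈ 113.201, y ≈ -67.507 km (keep extra digits for the depth step; rounded: 113.2, -67.5).
Then from the SEIS_04 sphere: z² = 42.34² − (x − 122.0)² − (y + 30.6)² with x = 113.201, y = -67.507, so z ≈ 18.792 ≈ 18.8 km.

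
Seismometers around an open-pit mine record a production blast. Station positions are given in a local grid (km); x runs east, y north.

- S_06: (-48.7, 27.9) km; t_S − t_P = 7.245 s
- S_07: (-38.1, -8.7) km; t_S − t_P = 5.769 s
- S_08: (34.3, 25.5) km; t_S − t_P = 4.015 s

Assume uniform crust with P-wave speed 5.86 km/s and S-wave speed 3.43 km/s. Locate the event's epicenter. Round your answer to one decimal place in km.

Distance from S−P lag: d = Δt · v_P v_S / (v_P − v_S) = Δt · (5.86·3.43)/(5.86−3.43) ≈ 8.2715·Δt.
So d_S_06 = 59.93, d_S_07 = 47.72, d_S_08 = 33.21 km.
Circle about each station: (x + 48.7)² + (y − 27.9)² = 59.93²; (x + 38.1)² + (y + 8.7)² = 47.72²; (x − 34.3)² + (y − 25.5)² = 33.21².
Subtracting pairs of circle equations eliminates x²+y² and gives linear equations (the radical axes):
21.2 x − 73.2 y = -308.39
166.0 x − 4.8 y = 1165.34
Solving the 2×2 system: x ≈ 7.2, y ≈ 6.3 km.
Check against S_06 (with the unrounded x, y): √((x + 48.7)²+(y − 27.9)²) = 59.93 ≈ 59.93 km. ✓

x ≈ 7.2 km, y ≈ 6.3 km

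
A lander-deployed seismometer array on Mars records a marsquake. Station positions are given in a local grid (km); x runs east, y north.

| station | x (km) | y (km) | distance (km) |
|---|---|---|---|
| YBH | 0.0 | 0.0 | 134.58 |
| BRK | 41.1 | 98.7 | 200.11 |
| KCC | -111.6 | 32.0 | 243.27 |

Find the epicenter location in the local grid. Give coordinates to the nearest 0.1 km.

(96.8, -93.5)

Circle about each station: x² + y² = 134.58²; (x − 41.1)² + (y − 98.7)² = 200.11²; (x + 111.6)² + (y − 32.0)² = 243.27².
Subtracting pairs of circle equations eliminates x²+y² and gives linear equations (the radical axes):
82.2 x + 197.4 y = -10501.34
-223.2 x + 64.0 y = -27589.96
Solving the 2×2 system: x ≈ 96.8, y ≈ -93.5 km.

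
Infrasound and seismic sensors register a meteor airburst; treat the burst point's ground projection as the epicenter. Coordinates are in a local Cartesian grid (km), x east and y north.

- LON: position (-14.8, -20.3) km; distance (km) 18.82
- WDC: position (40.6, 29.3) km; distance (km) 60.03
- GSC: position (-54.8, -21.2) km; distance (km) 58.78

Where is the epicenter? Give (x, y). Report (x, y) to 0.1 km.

x ≈ 3.9 km, y ≈ -18.2 km

Circle about each station: (x + 14.8)² + (y + 20.3)² = 18.82²; (x − 40.6)² + (y − 29.3)² = 60.03²; (x + 54.8)² + (y + 21.2)² = 58.78².
Subtracting the LON equation from the WDC and GSC equations removes the quadratic terms:
110.8 x + 99.2 y = -1373.69
-80.0 x − 1.8 y = -279.55
Solving the 2×2 system: x ≈ 3.9, y ≈ -18.2 km.
Check against LON (with the unrounded x, y): √((x + 14.8)²+(y + 20.3)²) = 18.82 ≈ 18.82 km. ✓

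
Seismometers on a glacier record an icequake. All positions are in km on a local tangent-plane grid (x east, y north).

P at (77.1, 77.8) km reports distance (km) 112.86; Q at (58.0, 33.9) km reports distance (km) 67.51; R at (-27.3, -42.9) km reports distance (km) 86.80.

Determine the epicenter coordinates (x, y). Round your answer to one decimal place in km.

Circle about each station: (x − 77.1)² + (y − 77.8)² = 112.86²; (x − 58.0)² + (y − 33.9)² = 67.51²; (x + 27.3)² + (y + 42.9)² = 86.80².
Subtracting pairs of circle equations eliminates x²+y² and gives linear equations (the radical axes):
-38.2 x − 87.8 y = 695.74
-208.8 x − 241.4 y = -4208.41
Solving the 2×2 system: x ≈ 59.0, y ≈ -33.6 km.

59.0 km east, -33.6 km north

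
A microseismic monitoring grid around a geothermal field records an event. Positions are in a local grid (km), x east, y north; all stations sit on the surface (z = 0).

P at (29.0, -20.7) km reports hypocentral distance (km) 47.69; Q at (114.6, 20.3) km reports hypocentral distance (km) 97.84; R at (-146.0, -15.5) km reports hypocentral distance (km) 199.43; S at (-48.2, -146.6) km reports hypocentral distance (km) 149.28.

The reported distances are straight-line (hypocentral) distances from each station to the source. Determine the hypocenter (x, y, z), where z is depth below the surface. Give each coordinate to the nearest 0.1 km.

(48.0, -39.5, 39.5)

Each station gives a sphere (x−x_i)² + (y−y_i)² + z² = d_i² (stations at z=0).
Subtracting the P sphere from Q and R: z² cancels, leaving linear equations in x and y:
171.2 x + 82.0 y = 4977.43
-350.0 x + 10.4 y = -17211.23
Solving: x ≈ 48.001, y ≈ -39.516 km (keep extra digits for the depth step; rounded: 48.0, -39.5).
Then from the P sphere: z² = 47.69² − (x − 29.0)² − (y + 20.7)² with x = 48.001, y = -39.516, so z ≈ 39.487 ≈ 39.5 km.
Check against S (with the unrounded solution): distance 149.27 ≈ 149.28 km. ✓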